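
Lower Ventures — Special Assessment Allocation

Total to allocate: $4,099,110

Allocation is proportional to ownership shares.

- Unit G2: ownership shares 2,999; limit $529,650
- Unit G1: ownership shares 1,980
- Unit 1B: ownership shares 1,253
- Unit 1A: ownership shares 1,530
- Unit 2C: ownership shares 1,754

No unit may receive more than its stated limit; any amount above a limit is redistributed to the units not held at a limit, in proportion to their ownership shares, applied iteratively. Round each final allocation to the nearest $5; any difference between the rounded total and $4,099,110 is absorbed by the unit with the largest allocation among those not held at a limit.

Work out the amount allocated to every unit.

Ownership shares total: 9,516.
Proportional shares (ignoring caps): Unit G2 1,291,848.56; Unit G1 852,904.35; Unit 1B 539,742.00; Unit 1A 659,062.45; Unit 2C 755,552.64.
Capped: Unit G2 ($529,650); balance $3,569,460 reallocated over remaining ownership shares 6,517.
Remaining shares: Unit G1 1,084,476.11 → $1,084,475; Unit 1B 686,287.15 → $686,285; Unit 1A 838,004.27 → $838,005; Unit 2C 960,692.47 → $960,690.
Rounding difference +$5 applied to Unit G1 → $1,084,480.

Unit G2: $529,650 · Unit G1: $1,084,480 · Unit 1B: $686,285 · Unit 1A: $838,005 · Unit 2C: $960,690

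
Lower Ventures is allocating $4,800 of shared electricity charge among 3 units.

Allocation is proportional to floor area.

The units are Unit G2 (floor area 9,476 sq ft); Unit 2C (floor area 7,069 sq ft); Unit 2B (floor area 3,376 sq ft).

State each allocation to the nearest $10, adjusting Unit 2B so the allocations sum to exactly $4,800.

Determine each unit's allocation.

Unit G2: $2,280 · Unit 2C: $1,700 · Unit 2B: $820

Combined floor area = 19,921.
Raw shares: Unit G2 9,476/19,921 × $4,800 = 2,283.26; Unit 2C 7,069/19,921 × $4,800 = 1,703.29; Unit 2B 3,376/19,921 × $4,800 = 813.45.
Rounded to nearest $10: Unit G2 $2,280; Unit 2C $1,700; Unit 2B $810. Sum = $4,790.
Difference $4,800 − $4,790 = +$10 applied to Unit 2B: Unit 2B becomes $820.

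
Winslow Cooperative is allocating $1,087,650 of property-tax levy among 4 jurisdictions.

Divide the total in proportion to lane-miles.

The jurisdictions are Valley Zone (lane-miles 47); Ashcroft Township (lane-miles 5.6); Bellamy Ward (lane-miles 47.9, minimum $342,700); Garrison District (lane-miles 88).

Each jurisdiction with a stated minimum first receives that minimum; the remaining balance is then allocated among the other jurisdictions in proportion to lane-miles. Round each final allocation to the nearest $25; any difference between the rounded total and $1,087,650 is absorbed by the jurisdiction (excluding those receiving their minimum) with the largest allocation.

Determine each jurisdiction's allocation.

Minimums first: Bellamy Ward $342,700. Remaining pool $744,950.
Remaining pool split over remaining lane-miles 140.6: Valley Zone 249,023.12 → $249,025; Ashcroft Township 29,670.84 → $29,675; Garrison District 466,256.05 → $466,250.

Valley Zone: $249,025 · Ashcroft Township: $29,675 · Bellamy Ward: $342,700 · Garrison District: $466,250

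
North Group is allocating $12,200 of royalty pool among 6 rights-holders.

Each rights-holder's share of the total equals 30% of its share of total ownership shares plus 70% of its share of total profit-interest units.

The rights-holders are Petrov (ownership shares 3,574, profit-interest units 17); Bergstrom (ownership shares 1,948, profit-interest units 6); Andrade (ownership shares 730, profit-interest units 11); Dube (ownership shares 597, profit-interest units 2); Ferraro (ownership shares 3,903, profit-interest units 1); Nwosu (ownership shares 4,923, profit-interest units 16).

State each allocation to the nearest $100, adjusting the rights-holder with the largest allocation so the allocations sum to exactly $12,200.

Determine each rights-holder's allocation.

Petrov: $3,600 · Bergstrom: $1,400 · Andrade: $1,900 · Dube: $500 · Ferraro: $1,100 · Nwosu: $3,700

Totals — ownership shares 15,675, profit-interest units 53.
Blended shares (30% ownership shares + 70% profit-interest units): Petrov 0.2929; Bergstrom 0.1165; Andrade 0.1593; Dube 0.0378; Ferraro 0.0879; Nwosu 0.3055.
Raw shares: Petrov 3,573.75; Bergstrom 1,421.64; Andrade 1,942.90; Dube 461.66; Ferraro 1,072.45; Nwosu 3,727.60.
After rounding ($100): Petrov $3,600; Bergstrom $1,400; Andrade $1,900; Dube $500; Ferraro $1,100; Nwosu $3,700. Sum = $12,200.
Rounded total matches; no reconciliation needed.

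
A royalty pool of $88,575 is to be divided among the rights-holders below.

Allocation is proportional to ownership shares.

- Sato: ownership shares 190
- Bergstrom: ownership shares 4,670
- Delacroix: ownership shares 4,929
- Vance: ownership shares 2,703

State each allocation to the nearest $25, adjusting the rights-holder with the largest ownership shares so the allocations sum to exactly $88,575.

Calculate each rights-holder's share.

Sum of ownership shares: 12,492.
Raw shares: Sato 190/12,492 × $88,575 = 1,347.20; Bergstrom 4,670/12,492 × $88,575 = 33,112.81; Delacroix 4,929/12,492 × $88,575 = 34,949.26; Vance 2,703/12,492 × $88,575 = 19,165.72.
After rounding ($25): Sato $1,350; Bergstrom $33,125; Delacroix $34,950; Vance $19,175. Sum = $88,600.
Difference $88,575 − $88,600 = −$25 applied to largest ownership shares (Delacroix): Delacroix becomes $34,925.

Sato: $1,350 · Bergstrom: $33,125 · Delacroix: $34,925 · Vance: $19,175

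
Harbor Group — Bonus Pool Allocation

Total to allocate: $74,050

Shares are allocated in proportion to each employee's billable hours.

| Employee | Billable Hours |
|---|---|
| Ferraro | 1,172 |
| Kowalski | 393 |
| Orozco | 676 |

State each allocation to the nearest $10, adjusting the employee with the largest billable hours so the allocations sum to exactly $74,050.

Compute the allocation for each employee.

Ferraro: $38,720; Kowalski: $12,990; Orozco: $22,340

Total billable hours = 2,241.
Pro-rata amounts: Ferraro 1,172/2,241 × $74,050 = 38,726.73; Kowalski 393/2,241 × $74,050 = 12,986.01; Orozco 676/2,241 × $74,050 = 22,337.26.
At nearest $10: Ferraro $38,730; Kowalski $12,990; Orozco $22,340. Sum = $74,060.
Difference $74,050 − $74,060 = −$10 applied to largest billable hours (Ferraro): Ferraro becomes $38,720.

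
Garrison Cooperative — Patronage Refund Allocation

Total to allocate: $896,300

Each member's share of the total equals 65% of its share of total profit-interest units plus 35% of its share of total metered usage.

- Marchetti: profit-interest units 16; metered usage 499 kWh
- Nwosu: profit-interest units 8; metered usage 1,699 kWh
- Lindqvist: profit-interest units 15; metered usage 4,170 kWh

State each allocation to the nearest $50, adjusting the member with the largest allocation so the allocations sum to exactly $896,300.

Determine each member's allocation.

Profit-interest units total 39; metered usage total 6,368.
Combined weights (65% profit-interest units + 35% metered usage): Marchetti 0.2941; Nwosu 0.2267; Lindqvist 0.4792.
Pro-rata amounts: Marchetti 263,595.43; Nwosu 203,204.03; Lindqvist 429,500.54.
Rounded to nearest $50: Marchetti $263,600; Nwosu $203,200; Lindqvist $429,500. Sum = $896,300.
No rounding difference to absorb.

Marchetti: $263,600 | Nwosu: $203,200 | Lindqvist: $429,500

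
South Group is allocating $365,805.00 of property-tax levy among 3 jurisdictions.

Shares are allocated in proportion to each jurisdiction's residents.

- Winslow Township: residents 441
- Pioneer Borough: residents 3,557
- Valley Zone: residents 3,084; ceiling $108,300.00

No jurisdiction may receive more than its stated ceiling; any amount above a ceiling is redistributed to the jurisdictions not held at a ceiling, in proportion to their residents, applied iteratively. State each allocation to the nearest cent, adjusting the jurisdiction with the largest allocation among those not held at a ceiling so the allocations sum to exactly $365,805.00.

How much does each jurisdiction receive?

Sum of residents: 7,082.
Proportional shares (ignoring caps): Winslow Township 22,778.8767; Pioneer Borough 183,728.9445; Valley Zone 159,297.1788.
Cap binds for Valley Zone ($108,300.00); remaining pool $257,505.00 reallocated over remaining residents 3,998.
Redistributed shares: Winslow Township 28,404.1283 → $28,404.13; Pioneer Borough 229,100.8717 → $229,100.87.

Winslow Township: $28,404.13; Pioneer Borough: $229,100.87; Valley Zone: $108,300.00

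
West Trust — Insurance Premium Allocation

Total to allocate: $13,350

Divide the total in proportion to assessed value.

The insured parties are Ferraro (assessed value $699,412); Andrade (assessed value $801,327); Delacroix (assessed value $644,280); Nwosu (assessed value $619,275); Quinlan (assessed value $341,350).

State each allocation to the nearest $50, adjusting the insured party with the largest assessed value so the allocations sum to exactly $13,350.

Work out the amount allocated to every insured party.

Ferraro: $3,000 | Andrade: $3,500 | Delacroix: $2,750 | Nwosu: $2,650 | Quinlan: $1,450

Combined assessed value = 3,105,644.
Pro-rata amounts: Ferraro 699,412/3,105,644 × $13,350 = 3,006.51; Andrade 801,327/3,105,644 × $13,350 = 3,444.60; Delacroix 644,280/3,105,644 × $13,350 = 2,769.52; Nwosu 619,275/3,105,644 × $13,350 = 2,662.03; Quinlan 341,350/3,105,644 × $13,350 = 1,467.34.
Rounded to nearest $50: Ferraro $3,000; Andrade $3,450; Delacroix $2,750; Nwosu $2,650; Quinlan $1,450. Sum = $13,300.
Difference $13,350 − $13,300 = +$50 applied to largest assessed value (Andrade): Andrade becomes $3,500.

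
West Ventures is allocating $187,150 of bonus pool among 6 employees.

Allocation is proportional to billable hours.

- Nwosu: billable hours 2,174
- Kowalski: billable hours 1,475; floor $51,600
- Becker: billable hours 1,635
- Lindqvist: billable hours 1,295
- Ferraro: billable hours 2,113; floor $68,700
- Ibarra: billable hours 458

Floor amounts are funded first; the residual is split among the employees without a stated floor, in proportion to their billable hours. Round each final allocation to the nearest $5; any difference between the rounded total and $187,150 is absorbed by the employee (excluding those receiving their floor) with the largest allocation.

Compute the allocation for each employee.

Fund the minimums — Kowalski $51,600; Ferraro $68,700. Remaining pool $66,850.
Remaining pool split over remaining billable hours 5,562: Nwosu 26,129.43 → $26,130; Becker 19,651.16 → $19,650; Lindqvist 15,564.68 → $15,565; Ibarra 5,504.73 → $5,505.

Nwosu: $26,130 | Kowalski: $51,600 | Becker: $19,650 | Lindqvist: $15,565 | Ferraro: $68,700 | Ibarra: $5,505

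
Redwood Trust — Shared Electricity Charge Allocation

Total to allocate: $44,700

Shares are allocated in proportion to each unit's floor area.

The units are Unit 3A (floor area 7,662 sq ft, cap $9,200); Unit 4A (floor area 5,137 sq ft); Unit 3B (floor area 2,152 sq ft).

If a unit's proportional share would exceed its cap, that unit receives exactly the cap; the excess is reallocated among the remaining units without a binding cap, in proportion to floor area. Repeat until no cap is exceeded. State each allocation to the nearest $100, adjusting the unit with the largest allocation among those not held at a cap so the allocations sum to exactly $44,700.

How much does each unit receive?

Unit 3A: $9,200; Unit 4A: $25,000; Unit 3B: $10,500

Floor area total: 14,951.
Unconstrained shares: Unit 3A 22,907.59; Unit 4A 15,358.43; Unit 3B 6,433.98.
Held at cap: Unit 3A ($9,200); remaining pool $35,500 reallocated over remaining floor area 7,289.
Remaining shares: Unit 4A 25,019.00 → $25,000; Unit 3B 10,481.00 → $10,500.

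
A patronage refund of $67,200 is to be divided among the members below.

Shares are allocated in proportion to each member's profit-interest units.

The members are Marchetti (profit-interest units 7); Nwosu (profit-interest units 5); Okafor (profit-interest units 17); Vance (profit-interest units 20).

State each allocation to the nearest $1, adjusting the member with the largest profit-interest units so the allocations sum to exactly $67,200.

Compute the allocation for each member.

Marchetti: $9,600; Nwosu: $6,857; Okafor: $23,314; Vance: $27,429

Profit-interest units total: 7 + 5 + 17 + 20 = 49.
Raw shares: Marchetti 9,600.00; Nwosu 6,857.14; Okafor 23,314.29; Vance 27,428.57.
At nearest $1: Marchetti $9,600; Nwosu $6,857; Okafor $23,314; Vance $27,429. Sum = $67,200.
No rounding difference to absorb.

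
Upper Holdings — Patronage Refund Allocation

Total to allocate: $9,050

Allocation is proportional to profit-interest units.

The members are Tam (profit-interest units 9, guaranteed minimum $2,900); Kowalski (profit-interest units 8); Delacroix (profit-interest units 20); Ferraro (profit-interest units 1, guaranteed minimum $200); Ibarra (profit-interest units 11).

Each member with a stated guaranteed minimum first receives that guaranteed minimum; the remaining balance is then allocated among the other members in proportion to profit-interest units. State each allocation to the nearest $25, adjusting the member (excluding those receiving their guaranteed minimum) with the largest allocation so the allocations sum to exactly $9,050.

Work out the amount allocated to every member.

Guaranteed amounts: Tam $2,900; Ferraro $200. Residual $5,950.
Residual split over remaining profit-interest units 39: Kowalski 1,220.51 → $1,225; Delacroix 3,051.28 → $3,050; Ibarra 1,678.21 → $1,675.

Tam: $2,900; Kowalski: $1,225; Delacroix: $3,050; Ferraro: $200; Ibarra: $1,675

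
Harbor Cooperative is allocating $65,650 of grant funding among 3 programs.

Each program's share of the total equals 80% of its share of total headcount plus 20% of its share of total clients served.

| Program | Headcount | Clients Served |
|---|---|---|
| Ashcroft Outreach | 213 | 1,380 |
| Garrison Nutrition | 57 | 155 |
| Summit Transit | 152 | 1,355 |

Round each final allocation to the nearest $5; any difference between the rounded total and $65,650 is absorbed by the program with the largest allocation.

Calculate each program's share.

Ashcroft Outreach: $32,775 · Garrison Nutrition: $7,800 · Summit Transit: $25,075

Headcount total 422; clients served total 2,890.
Blended shares (80% headcount + 20% clients served): Ashcroft Outreach 0.4993; Garrison Nutrition 0.1188; Summit Transit 0.3819.
Unrounded shares: Ashcroft Outreach 32,778.60; Garrison Nutrition 7,798.14; Summit Transit 25,073.26.
Rounded to nearest $5: Ashcroft Outreach $32,780; Garrison Nutrition $7,800; Summit Transit $25,075. Sum = $65,655.
Difference $65,650 − $65,655 = −$5 applied to largest allocation (Ashcroft Outreach): Ashcroft Outreach becomes $32,775.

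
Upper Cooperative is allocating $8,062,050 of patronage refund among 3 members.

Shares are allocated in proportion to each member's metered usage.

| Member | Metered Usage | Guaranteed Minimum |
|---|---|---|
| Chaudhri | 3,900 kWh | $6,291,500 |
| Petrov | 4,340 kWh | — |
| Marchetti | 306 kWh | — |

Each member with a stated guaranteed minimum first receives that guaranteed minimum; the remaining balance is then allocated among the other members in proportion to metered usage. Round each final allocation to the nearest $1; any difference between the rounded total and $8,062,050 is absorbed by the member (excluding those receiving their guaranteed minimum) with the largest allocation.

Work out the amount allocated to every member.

Chaudhri: $6,291,500 · Petrov: $1,653,936 · Marchetti: $116,614

Fund the minimums — Chaudhri $6,291,500. Residual $1,770,550.
Residual split over remaining metered usage 4,646: Petrov 1,653,936.07 → $1,653,936; Marchetti 116,613.93 → $116,614.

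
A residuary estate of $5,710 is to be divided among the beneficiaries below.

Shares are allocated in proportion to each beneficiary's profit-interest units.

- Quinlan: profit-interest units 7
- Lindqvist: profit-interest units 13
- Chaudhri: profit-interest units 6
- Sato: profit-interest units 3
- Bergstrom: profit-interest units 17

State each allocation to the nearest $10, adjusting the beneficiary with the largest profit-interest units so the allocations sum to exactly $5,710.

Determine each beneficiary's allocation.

Combined profit-interest units = 46.
Pro-rata amounts: Quinlan 7/46 × $5,710 = 868.91; Lindqvist 13/46 × $5,710 = 1,613.70; Chaudhri 6/46 × $5,710 = 744.78; Sato 3/46 × $5,710 = 372.39; Bergstrom 17/46 × $5,710 = 2,110.22.
Rounded to nearest $10: Quinlan $870; Lindqvist $1,610; Chaudhri $740; Sato $370; Bergstrom $2,110. Sum = $5,700.
Difference $5,710 − $5,700 = +$10 applied to largest profit-interest units (Bergstrom): Bergstrom becomes $2,120.

Quinlan: $870 | Lindqvist: $1,610 | Chaudhri: $740 | Sato: $370 | Bergstrom: $2,120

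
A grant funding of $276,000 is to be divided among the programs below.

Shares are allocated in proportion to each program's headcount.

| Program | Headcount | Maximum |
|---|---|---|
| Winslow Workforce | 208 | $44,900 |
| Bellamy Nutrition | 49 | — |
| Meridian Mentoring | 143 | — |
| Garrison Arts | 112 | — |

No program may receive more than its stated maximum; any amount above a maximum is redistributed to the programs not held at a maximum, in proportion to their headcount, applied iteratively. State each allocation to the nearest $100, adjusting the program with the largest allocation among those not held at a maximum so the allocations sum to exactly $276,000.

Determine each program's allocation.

Winslow Workforce: $44,900; Bellamy Nutrition: $37,200; Meridian Mentoring: $108,800; Garrison Arts: $85,100

Combined headcount = 512.
Unconstrained shares: Winslow Workforce 112,125.00; Bellamy Nutrition 26,414.06; Meridian Mentoring 77,085.94; Garrison Arts 60,375.00.
Held at cap: Winslow Workforce ($44,900); remaining pool $231,100 reallocated over remaining headcount 304.
Redistributed shares: Bellamy Nutrition 37,249.67 → $37,200; Meridian Mentoring 108,708.22 → $108,700; Garrison Arts 85,142.11 → $85,100.
Rounding difference +$100 applied to Meridian Mentoring → $108,800.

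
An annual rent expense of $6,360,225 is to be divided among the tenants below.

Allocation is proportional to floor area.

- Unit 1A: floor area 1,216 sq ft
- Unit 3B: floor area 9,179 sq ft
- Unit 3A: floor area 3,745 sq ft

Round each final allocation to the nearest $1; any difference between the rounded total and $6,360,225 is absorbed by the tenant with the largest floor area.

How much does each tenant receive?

Unit 1A: $546,961 · Unit 3B: $4,128,749 · Unit 3A: $1,684,515

Combined floor area = 1,216 + 9,179 + 3,745 = 14,140.
Pro-rata amounts: Unit 1A 546,961.36; Unit 3B 4,128,748.61; Unit 3A 1,684,515.04.
After rounding ($1): Unit 1A $546,961; Unit 3B $4,128,749; Unit 3A $1,684,515. Sum = $6,360,225.
No rounding difference to absorb.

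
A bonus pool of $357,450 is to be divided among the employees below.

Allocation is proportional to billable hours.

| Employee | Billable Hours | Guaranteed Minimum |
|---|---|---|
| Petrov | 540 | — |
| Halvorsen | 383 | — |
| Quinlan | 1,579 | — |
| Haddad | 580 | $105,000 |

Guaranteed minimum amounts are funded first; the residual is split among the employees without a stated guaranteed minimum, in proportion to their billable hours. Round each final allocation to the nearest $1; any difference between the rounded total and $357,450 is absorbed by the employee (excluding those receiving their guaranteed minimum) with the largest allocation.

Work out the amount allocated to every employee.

Fund the minimums — Haddad $105,000. Remaining pool $252,450.
Remaining pool split over remaining billable hours 2,502: Petrov 54,485.61 → $54,486; Halvorsen 38,644.42 → $38,644; Quinlan 159,319.96 → $159,320.

Petrov: $54,486 | Halvorsen: $38,644 | Quinlan: $159,320 | Haddad: $105,000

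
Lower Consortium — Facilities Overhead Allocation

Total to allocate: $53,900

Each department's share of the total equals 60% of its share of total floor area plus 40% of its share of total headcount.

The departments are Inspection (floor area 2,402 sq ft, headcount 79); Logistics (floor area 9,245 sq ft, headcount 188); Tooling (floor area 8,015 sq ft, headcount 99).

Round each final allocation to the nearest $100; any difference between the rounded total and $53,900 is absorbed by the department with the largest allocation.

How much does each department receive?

Floor area total 19,662; headcount total 366.
Combined weights (60% floor area + 40% headcount): Inspection 0.1596; Logistics 0.4876; Tooling 0.3528.
Proportional shares: Inspection 8,604.46; Logistics 26,280.68; Tooling 19,014.85.
After rounding ($100): Inspection $8,600; Logistics $26,300; Tooling $19,000. Sum = $53,900.
No rounding difference to absorb.

Inspection: $8,600 · Logistics: $26,300 · Tooling: $19,000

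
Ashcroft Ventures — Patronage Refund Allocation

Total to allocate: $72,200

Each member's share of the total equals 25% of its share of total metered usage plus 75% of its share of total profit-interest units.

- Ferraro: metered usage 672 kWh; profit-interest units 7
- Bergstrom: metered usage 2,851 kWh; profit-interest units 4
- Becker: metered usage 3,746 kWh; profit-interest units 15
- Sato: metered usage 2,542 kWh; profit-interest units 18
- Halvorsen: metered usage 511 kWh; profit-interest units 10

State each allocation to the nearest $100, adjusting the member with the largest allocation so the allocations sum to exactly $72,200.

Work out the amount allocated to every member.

Ferraro: $8,200 · Bergstrom: $9,000 · Becker: $21,600 · Sato: $22,500 · Halvorsen: $10,900

Metered usage total 10,322; profit-interest units total 54.
Combined weights (25% metered usage + 75% profit-interest units): Ferraro 0.1135; Bergstrom 0.1246; Becker 0.2991; Sato 0.3116; Halvorsen 0.1513.
Pro-rata amounts: Ferraro 8,194.57; Bergstrom 8,996.63; Becker 21,592.27; Sato 22,495.18; Halvorsen 10,921.36.
After rounding ($100): Ferraro $8,200; Bergstrom $9,000; Becker $21,600; Sato $22,500; Halvorsen $10,900. Sum = $72,200.
No rounding difference to absorb.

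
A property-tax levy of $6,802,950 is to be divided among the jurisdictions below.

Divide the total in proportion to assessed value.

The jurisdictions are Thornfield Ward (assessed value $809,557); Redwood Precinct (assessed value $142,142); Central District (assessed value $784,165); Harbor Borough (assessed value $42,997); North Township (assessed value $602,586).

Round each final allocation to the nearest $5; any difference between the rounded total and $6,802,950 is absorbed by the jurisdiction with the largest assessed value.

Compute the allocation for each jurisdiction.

Combined assessed value = 2,381,447.
Raw shares: Thornfield Ward 809,557/2,381,447 × $6,802,950 = 2,312,617.41; Redwood Precinct 142,142/2,381,447 × $6,802,950 = 406,049.31; Central District 784,165/2,381,447 × $6,802,950 = 2,240,081.47; Harbor Borough 42,997/2,381,447 × $6,802,950 = 122,827.19; North Township 602,586/2,381,447 × $6,802,950 = 1,721,374.62.
After rounding ($5): Thornfield Ward $2,312,615; Redwood Precinct $406,050; Central District $2,240,080; Harbor Borough $122,825; North Township $1,721,375. Sum = $6,802,945.
Difference $6,802,950 − $6,802,945 = +$5 applied to largest assessed value (Thornfield Ward): Thornfield Ward becomes $2,312,620.

Thornfield Ward: $2,312,620 | Redwood Precinct: $406,050 | Central District: $2,240,080 | Harbor Borough: $122,825 | North Township: $1,721,375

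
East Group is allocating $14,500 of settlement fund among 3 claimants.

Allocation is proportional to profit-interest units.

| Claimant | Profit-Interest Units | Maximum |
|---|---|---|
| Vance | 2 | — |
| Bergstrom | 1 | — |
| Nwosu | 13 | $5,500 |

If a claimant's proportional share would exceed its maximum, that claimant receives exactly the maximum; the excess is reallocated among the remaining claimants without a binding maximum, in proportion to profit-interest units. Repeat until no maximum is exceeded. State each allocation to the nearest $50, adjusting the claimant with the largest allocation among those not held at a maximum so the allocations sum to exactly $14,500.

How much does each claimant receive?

Sum of profit-interest units: 16.
Pro-rata shares before constraints: Vance 1,812.50; Bergstrom 906.25; Nwosu 11,781.25.
Held at cap: Nwosu ($5,500); remaining pool $9,000 reallocated over remaining profit-interest units 3.
Remaining shares: Vance 6,000.00 → $6,000; Bergstrom 3,000.00 → $3,000.

Vance: $6,000 | Bergstrom: $3,000 | Nwosu: $5,500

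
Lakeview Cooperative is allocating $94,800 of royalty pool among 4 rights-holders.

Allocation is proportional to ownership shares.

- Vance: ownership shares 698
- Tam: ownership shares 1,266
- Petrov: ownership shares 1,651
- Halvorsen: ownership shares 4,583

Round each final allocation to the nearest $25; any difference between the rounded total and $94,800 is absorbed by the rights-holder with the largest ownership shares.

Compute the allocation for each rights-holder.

Combined ownership shares = 698 + 1,266 + 1,651 + 4,583 = 8,198.
Proportional shares: Vance 8,071.53; Tam 14,639.77; Petrov 19,091.83; Halvorsen 52,996.88.
After rounding ($25): Vance $8,075; Tam $14,650; Petrov $19,100; Halvorsen $53,000. Sum = $94,825.
Difference $94,800 − $94,825 = −$25 applied to largest ownership shares (Halvorsen): Halvorsen becomes $52,975.

Vance: $8,075; Tam: $14,650; Petrov: $19,100; Halvorsen: $52,975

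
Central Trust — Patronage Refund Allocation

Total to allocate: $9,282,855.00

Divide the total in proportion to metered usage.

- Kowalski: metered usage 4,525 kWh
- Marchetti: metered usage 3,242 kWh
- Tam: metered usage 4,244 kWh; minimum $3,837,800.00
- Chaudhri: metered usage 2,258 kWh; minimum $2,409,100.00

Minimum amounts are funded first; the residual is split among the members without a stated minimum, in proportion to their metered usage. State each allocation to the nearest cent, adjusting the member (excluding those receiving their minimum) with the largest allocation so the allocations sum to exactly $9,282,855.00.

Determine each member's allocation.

Guaranteed amounts: Tam $3,837,800.00; Chaudhri $2,409,100.00. Remaining pool $3,035,955.00.
Remaining pool split over remaining metered usage 7,767: Kowalski 1,768,726.1974 → $1,768,726.20; Marchetti 1,267,228.8026 → $1,267,228.80.

Kowalski: $1,768,726.20 | Marchetti: $1,267,228.80 | Tam: $3,837,800.00 | Chaudhri: $2,409,100.00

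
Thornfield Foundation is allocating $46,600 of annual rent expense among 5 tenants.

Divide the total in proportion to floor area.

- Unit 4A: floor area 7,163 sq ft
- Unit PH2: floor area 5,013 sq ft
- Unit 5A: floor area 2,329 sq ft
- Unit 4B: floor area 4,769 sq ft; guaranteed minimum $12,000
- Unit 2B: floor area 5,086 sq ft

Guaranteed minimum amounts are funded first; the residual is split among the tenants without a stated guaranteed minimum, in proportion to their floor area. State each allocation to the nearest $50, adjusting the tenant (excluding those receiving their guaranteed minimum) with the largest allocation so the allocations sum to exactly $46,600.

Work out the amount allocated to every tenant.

Unit 4A: $12,650; Unit PH2: $8,850; Unit 5A: $4,100; Unit 4B: $12,000; Unit 2B: $9,000

Guaranteed amounts: Unit 4B $12,000. Balance $34,600.
Balance split over remaining floor area 19,591: Unit 4A 12,650.70 → $12,650; Unit PH2 8,853.54 → $8,850; Unit 5A 4,113.29 → $4,100; Unit 2B 8,982.47 → $9,000.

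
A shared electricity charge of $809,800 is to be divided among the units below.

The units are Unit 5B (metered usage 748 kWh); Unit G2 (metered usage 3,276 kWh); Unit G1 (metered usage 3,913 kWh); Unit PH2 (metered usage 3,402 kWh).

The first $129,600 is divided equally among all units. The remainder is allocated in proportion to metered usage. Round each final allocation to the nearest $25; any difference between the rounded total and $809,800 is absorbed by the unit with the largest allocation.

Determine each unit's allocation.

Equal tier: $129,600 ÷ 4 = $32,400 apiece.
Remainder $680,200 by metered usage (total 11,339): Unit 5B 44,870.76 → $44,875; Unit G2 196,519.55 → $196,525; Unit G1 234,731.69 → $234,725; Unit PH2 204,078.00 → $204,075.
Totals: Unit 5B $32,400 + $44,875 = $77,275; Unit G2 $32,400 + $196,525 = $228,925; Unit G1 $32,400 + $234,725 = $267,125; Unit PH2 $32,400 + $204,075 = $236,475.

Unit 5B: $77,275 · Unit G2: $228,925 · Unit G1: $267,125 · Unit PH2: $236,475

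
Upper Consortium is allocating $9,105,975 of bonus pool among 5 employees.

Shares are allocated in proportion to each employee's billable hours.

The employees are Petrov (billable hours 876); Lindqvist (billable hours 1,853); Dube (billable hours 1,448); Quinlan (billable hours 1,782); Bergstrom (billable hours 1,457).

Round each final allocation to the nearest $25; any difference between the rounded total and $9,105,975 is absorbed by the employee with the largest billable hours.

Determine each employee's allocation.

Combined billable hours = 876 + 1,853 + 1,448 + 1,782 + 1,457 = 7,416.
Pro-rata amounts: Petrov 1,075,624.88; Lindqvist 2,275,265.87; Dube 1,777,973.54; Quinlan 2,188,086.23; Bergstrom 1,789,024.48.
At nearest $25: Petrov $1,075,625; Lindqvist $2,275,275; Dube $1,777,975; Quinlan $2,188,075; Bergstrom $1,789,025. Sum = $9,105,975.
Rounded total matches; no reconciliation needed.

Petrov: $1,075,625; Lindqvist: $2,275,275; Dube: $1,777,975; Quinlan: $2,188,075; Bergstrom: $1,789,025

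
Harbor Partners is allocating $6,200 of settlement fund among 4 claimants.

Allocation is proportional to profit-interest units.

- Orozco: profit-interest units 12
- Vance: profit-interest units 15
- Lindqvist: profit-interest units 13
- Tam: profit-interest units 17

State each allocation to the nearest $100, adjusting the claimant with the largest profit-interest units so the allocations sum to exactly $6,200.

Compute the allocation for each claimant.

Orozco: $1,300 | Vance: $1,600 | Lindqvist: $1,400 | Tam: $1,900

Sum of profit-interest units: 57.
Raw shares: Orozco 12/57 × $6,200 = 1,305.26; Vance 15/57 × $6,200 = 1,631.58; Lindqvist 13/57 × $6,200 = 1,414.04; Tam 17/57 × $6,200 = 1,849.12.
After rounding ($100): Orozco $1,300; Vance $1,600; Lindqvist $1,400; Tam $1,800. Sum = $6,100.
Difference $6,200 − $6,100 = +$100 applied to largest profit-interest units (Tam): Tam becomes $1,900.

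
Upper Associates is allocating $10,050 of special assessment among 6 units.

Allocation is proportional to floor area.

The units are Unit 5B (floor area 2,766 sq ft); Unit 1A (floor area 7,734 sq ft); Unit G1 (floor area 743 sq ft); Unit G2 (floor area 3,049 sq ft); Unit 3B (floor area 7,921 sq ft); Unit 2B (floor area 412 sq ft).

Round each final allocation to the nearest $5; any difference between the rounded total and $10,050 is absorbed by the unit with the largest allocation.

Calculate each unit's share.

Unit 5B: $1,230; Unit 1A: $3,435; Unit G1: $330; Unit G2: $1,355; Unit 3B: $3,515; Unit 2B: $185

Floor area total: 22,625.
Raw shares: Unit 5B 2,766/22,625 × $10,050 = 1,228.65; Unit 1A 7,734/22,625 × $10,050 = 3,435.43; Unit G1 743/22,625 × $10,050 = 330.04; Unit G2 3,049/22,625 × $10,050 = 1,354.36; Unit 3B 7,921/22,625 × $10,050 = 3,518.50; Unit 2B 412/22,625 × $10,050 = 183.01.
Rounded to nearest $5: Unit 5B $1,230; Unit 1A $3,435; Unit G1 $330; Unit G2 $1,355; Unit 3B $3,520; Unit 2B $185. Sum = $10,055.
Difference $10,050 − $10,055 = −$5 applied to largest allocation (Unit 3B): Unit 3B becomes $3,515.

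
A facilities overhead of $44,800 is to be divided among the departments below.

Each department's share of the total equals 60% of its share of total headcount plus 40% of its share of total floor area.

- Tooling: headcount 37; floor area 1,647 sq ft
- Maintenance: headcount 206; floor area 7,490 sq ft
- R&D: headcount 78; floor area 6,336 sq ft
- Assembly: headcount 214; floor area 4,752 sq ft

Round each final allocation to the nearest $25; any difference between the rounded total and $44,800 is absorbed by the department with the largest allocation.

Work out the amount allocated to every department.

Headcount total 535; floor area total 20,225.
Blended shares (60% headcount + 40% floor area): Tooling 0.0741; Maintenance 0.3792; R&D 0.2128; Assembly 0.3340.
Raw shares: Tooling 3,318.29; Maintenance 16,986.44; R&D 9,532.85; Assembly 14,962.42.
After rounding ($25): Tooling $3,325; Maintenance $16,975; R&D $9,525; Assembly $14,950. Sum = $44,775.
Difference $44,800 − $44,775 = +$25 applied to largest allocation (Maintenance): Maintenance becomes $17,000.

Tooling: $3,325 · Maintenance: $17,000 · R&D: $9,525 · Assembly: $14,950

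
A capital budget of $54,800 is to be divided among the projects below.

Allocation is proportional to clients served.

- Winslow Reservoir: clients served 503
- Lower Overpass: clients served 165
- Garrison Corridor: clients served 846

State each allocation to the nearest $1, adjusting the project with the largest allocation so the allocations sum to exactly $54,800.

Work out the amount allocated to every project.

Winslow Reservoir: $18,206 | Lower Overpass: $5,972 | Garrison Corridor: $30,622

Total clients served = 1,514.
Raw shares: Winslow Reservoir 503/1,514 × $54,800 = 18,206.34; Lower Overpass 165/1,514 × $54,800 = 5,972.26; Garrison Corridor 846/1,514 × $54,800 = 30,621.40.
After rounding ($1): Winslow Reservoir $18,206; Lower Overpass $5,972; Garrison Corridor $30,621. Sum = $54,799.
Difference $54,800 − $54,799 = +$1 applied to largest allocation (Garrison Corridor): Garrison Corridor becomes $30,622.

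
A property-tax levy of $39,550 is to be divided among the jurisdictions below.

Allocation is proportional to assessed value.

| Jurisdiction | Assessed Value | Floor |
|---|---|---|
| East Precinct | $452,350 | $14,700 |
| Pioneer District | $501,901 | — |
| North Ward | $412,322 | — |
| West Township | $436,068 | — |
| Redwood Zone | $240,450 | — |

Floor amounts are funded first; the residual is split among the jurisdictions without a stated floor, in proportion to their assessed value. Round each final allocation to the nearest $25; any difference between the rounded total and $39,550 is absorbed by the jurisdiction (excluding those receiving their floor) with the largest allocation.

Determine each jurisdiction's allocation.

East Precinct: $14,700 · Pioneer District: $7,850 · North Ward: $6,450 · West Township: $6,800 · Redwood Zone: $3,750

Guaranteed amounts: East Precinct $14,700. Remaining pool $24,850.
Remaining pool split over remaining assessed value 1,590,741: Pioneer District 7,840.52 → $7,850; North Ward 6,441.15 → $6,450; West Township 6,812.10 → $6,800; Redwood Zone 3,756.23 → $3,750.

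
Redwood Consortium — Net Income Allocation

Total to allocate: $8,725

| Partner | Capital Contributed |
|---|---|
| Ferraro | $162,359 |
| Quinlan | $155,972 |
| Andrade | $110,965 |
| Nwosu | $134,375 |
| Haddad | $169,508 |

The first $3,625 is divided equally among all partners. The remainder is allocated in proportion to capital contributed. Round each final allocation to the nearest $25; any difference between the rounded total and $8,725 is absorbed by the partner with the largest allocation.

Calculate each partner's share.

Equal tier: $3,625 ÷ 5 = $725 apiece.
Remainder $5,100 by capital contributed (total 733,179): Ferraro 1,129.37 → $1,125; Quinlan 1,084.94 → $1,075; Andrade 771.87 → $775; Nwosu 934.71 → $925; Haddad 1,179.10 → $1,175.
Rounding difference +$25 on remainder applied to Haddad.
Totals: Ferraro $725 + $1,125 = $1,850; Quinlan $725 + $1,075 = $1,800; Andrade $725 + $775 = $1,500; Nwosu $725 + $925 = $1,650; Haddad $725 + $1,200 = $1,925.

Ferraro: $1,850 · Quinlan: $1,800 · Andrade: $1,500 · Nwosu: $1,650 · Haddad: $1,925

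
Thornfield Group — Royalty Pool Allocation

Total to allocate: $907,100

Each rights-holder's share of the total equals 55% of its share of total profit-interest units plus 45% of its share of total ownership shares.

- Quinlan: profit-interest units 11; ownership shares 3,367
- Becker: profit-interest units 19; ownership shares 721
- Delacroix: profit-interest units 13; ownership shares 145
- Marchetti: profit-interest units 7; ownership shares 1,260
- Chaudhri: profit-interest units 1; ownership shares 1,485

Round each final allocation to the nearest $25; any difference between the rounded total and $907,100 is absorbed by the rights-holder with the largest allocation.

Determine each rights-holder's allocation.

Quinlan: $304,575 · Becker: $228,050 · Delacroix: $135,650 · Marchetti: $142,175 · Chaudhri: $96,650

Profit-interest units total 51; ownership shares total 6,978.
Combined weights (55% profit-interest units + 45% ownership shares): Quinlan 0.3358; Becker 0.2514; Delacroix 0.1495; Marchetti 0.1567; Chaudhri 0.1065.
Unrounded shares: Quinlan 304,567.78; Becker 228,043.21; Delacroix 135,653.99; Marchetti 142,183.91; Chaudhri 96,651.12.
Rounded to nearest $25: Quinlan $304,575; Becker $228,050; Delacroix $135,650; Marchetti $142,175; Chaudhri $96,650. Sum = $907,100.
No rounding difference to absorb.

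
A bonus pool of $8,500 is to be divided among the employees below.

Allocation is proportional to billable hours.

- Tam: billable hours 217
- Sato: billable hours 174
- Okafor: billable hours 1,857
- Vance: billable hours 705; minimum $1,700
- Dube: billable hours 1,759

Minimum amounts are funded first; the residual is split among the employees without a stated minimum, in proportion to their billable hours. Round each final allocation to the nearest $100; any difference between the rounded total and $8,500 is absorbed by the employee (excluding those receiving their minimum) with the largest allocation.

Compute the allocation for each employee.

Minimums first: Vance $1,700. Residual $6,800.
Residual split over remaining billable hours 4,007: Tam 368.26 → $400; Sato 295.28 → $300; Okafor 3,151.39 → $3,200; Dube 2,985.08 → $3,000.
Rounding difference −$100 applied to Okafor → $3,100.

Tam: $400 · Sato: $300 · Okafor: $3,100 · Vance: $1,700 · Dube: $3,000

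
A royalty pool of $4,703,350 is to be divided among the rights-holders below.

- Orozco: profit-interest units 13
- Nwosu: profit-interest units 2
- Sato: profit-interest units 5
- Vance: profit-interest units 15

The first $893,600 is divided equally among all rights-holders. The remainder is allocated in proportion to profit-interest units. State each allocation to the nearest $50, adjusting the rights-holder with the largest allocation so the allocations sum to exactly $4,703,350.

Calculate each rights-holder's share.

Equal tier: $893,600 ÷ 4 = $223,400 apiece.
Remainder $3,809,750 by profit-interest units (total 35): Orozco 1,415,050.00 → $1,415,050; Nwosu 217,700.00 → $217,700; Sato 544,250.00 → $544,250; Vance 1,632,750.00 → $1,632,750.
Totals: Orozco $223,400 + $1,415,050 = $1,638,450; Nwosu $223,400 + $217,700 = $441,100; Sato $223,400 + $544,250 = $767,650; Vance $223,400 + $1,632,750 = $1,856,150.

Orozco: $1,638,450 · Nwosu: $441,100 · Sato: $767,650 · Vance: $1,856,150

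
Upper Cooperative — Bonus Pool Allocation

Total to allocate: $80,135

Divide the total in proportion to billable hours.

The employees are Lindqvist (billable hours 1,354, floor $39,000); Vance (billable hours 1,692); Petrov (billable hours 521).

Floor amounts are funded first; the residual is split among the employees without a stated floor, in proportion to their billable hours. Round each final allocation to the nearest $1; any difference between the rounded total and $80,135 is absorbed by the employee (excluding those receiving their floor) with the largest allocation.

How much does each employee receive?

Lindqvist: $39,000 | Vance: $31,451 | Petrov: $9,684

Minimums first: Lindqvist $39,000. Remaining pool $41,135.
Remaining pool split over remaining billable hours 2,213: Vance 31,450.71 → $31,451; Petrov 9,684.29 → $9,684.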